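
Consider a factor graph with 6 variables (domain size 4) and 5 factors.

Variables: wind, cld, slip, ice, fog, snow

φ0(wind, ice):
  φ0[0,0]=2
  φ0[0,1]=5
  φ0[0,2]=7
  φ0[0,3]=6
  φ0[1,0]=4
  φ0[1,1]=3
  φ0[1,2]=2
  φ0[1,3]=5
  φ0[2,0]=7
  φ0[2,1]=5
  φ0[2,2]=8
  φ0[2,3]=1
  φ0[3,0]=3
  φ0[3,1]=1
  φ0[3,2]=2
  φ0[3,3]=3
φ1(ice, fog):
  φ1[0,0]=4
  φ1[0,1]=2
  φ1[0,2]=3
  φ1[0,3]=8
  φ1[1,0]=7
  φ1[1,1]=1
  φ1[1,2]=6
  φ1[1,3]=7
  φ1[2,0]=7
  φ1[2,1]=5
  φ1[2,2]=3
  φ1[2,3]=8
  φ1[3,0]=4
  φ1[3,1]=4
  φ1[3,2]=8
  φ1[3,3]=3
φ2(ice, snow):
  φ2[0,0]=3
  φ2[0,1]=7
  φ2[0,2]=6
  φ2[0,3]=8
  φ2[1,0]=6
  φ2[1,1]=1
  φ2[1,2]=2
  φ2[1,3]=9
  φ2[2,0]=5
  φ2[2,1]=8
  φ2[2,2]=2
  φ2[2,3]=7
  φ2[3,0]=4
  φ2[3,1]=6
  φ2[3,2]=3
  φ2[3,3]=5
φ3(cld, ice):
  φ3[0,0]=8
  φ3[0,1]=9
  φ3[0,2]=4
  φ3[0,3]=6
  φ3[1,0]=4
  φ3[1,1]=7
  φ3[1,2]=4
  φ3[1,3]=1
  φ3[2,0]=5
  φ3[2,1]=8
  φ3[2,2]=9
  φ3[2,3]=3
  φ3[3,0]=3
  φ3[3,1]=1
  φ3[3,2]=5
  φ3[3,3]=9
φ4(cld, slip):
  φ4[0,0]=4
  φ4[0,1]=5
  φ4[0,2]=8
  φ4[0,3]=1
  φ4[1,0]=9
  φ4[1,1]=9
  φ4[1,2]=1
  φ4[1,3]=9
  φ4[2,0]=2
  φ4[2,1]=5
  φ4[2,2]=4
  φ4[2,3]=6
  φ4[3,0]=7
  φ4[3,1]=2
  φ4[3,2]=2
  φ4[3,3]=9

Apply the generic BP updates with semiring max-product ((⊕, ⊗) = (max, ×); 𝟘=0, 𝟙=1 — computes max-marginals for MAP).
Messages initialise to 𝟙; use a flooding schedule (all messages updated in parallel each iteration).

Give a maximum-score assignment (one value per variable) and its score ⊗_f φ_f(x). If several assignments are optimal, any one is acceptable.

assignment: (wind=2, cld=0, slip=2, ice=0, fog=3, snow=3); score = 28672

init: all messages = 𝟙 over 4 values
r1 m[φ0→wind] = [7, 5, 8, 3]
r1 m[φ0→ice] = [7, 5, 8, 6]
r1 m[φ1→ice] = [8, 7, 8, 8]
r1 m[φ1→fog] = [7, 5, 8, 8]
r1 m[φ2→ice] = [8, 9, 8, 6]
r1 m[φ2→snow] = [6, 8, 6, 9]
r1 m[φ3→cld] = [9, 7, 9, 9]
r1 m[φ3→ice] = [8, 9, 9, 9]
r1 m[φ4→cld] = [8, 9, 6, 9]
r1 m[φ4→slip] = [9, 9, 8, 9]
r1 m[wind→φ0] = [1, 1, 1, 1]
r1 m[cld→φ3] = [1, 1, 1, 1]
r1 m[cld→φ4] = [1, 1, 1, 1]
r1 m[slip→φ4] = [1, 1, 1, 1]
r1 m[ice→φ0] = [1, 1, 1, 1]
r1 m[ice→φ1] = [1, 1, 1, 1]
r1 m[ice→φ2] = [1, 1, 1, 1]
r1 m[ice→φ3] = [1, 1, 1, 1]
r1 m[fog→φ1] = [1, 1, 1, 1]
r1 m[snow→φ2] = [1, 1, 1, 1]
r2 m[φ0→wind] = [7, 5, 8, 3]
r2 m[φ0→ice] = [7, 5, 8, 6]
r2 m[φ1→ice] = [8, 7, 8, 8]
r2 m[φ1→fog] = [7, 5, 8, 8]
r2 m[φ2→ice] = [8, 9, 8, 6]
r2 m[φ2→snow] = [6, 8, 6, 9]
r2 m[φ3→cld] = [9, 7, 9, 9]
r2 m[φ3→ice] = [8, 9, 9, 9]
r2 m[φ4→cld] = [8, 9, 6, 9]
r2 m[φ4→slip] = [9, 9, 8, 9]
r2 m[wind→φ0] = [1, 1, 1, 1]
r2 m[cld→φ3] = [8, 9, 6, 9]
r2 m[cld→φ4] = [9, 7, 9, 9]
r2 m[slip→φ4] = [1, 1, 1, 1]
r2 m[ice→φ0] = [512, 567, 576, 432]
r2 m[ice→φ1] = [448, 405, 576, 324]
r2 m[ice→φ2] = [448, 315, 576, 432]
r2 m[ice→φ3] = [448, 315, 512, 288]
r2 m[fog→φ1] = [1, 1, 1, 1]
r2 m[snow→φ2] = [1, 1, 1, 1]
r3 m[φ0→wind] = [4032, 2160, 4608, 1536]
r3 m[φ0→ice] = [7, 5, 8, 6]
r3 m[φ1→ice] = [8, 7, 8, 8]
r3 m[φ1→fog] = [4032, 2880, 2592, 4608]
r3 m[φ2→ice] = [8, 9, 8, 6]
r3 m[φ2→snow] = [2880, 4608, 2688, 4032]
r3 m[φ3→cld] = [3584, 2205, 4608, 2592]
r3 m[φ3→ice] = [64, 72, 54, 81]
r3 m[φ4→cld] = [8, 9, 6, 9]
r3 m[φ4→slip] = [63, 63, 72, 81]
r3 m[wind→φ0] = [1, 1, 1, 1]
r3 m[cld→φ3] = [8, 9, 6, 9]
r3 m[cld→φ4] = [9, 7, 9, 9]
r3 m[slip→φ4] = [1, 1, 1, 1]
r3 m[ice→φ0] = [512, 567, 576, 432]
r3 m[ice→φ1] = [448, 405, 576, 324]
r3 m[ice→φ2] = [448, 315, 576, 432]
r3 m[ice→φ3] = [448, 315, 512, 288]
r3 m[fog→φ1] = [1, 1, 1, 1]
r3 m[snow→φ2] = [1, 1, 1, 1]
r4 m[φ0→wind] = [4032, 2160, 4608, 1536]
r4 m[φ0→ice] = [7, 5, 8, 6]
r4 m[φ1→ice] = [8, 7, 8, 8]
r4 m[φ1→fog] = [4032, 2880, 2592, 4608]
r4 m[φ2→ice] = [8, 9, 8, 6]
r4 m[φ2→snow] = [2880, 4608, 2688, 4032]
r4 m[φ3→cld] = [3584, 2205, 4608, 2592]
r4 m[φ3→ice] = [64, 72, 54, 81]
r4 m[φ4→cld] = [8, 9, 6, 9]
r4 m[φ4→slip] = [63, 63, 72, 81]
r4 m[wind→φ0] = [1, 1, 1, 1]
r4 m[cld→φ3] = [8, 9, 6, 9]
r4 m[cld→φ4] = [3584, 2205, 4608, 2592]
r4 m[slip→φ4] = [1, 1, 1, 1]
r4 m[ice→φ0] = [4096, 4536, 3456, 3888]
r4 m[ice→φ1] = [3584, 3240, 3456, 2916]
r4 m[ice→φ2] = [3584, 2520, 3456, 3888]
r4 m[ice→φ3] = [448, 315, 512, 288]
r4 m[fog→φ1] = [1, 1, 1, 1]
r4 m[snow→φ2] = [1, 1, 1, 1]
r5 m[φ0→wind] = [24192, 19440, 28672, 12288]
r5 m[φ0→ice] = [7, 5, 8, 6]
r5 m[φ1→ice] = [8, 7, 8, 8]
r5 m[φ1→fog] = [24192, 17280, 23328, 28672]
r5 m[φ2→ice] = [8, 9, 8, 6]
r5 m[φ2→snow] = [17280, 27648, 21504, 28672]
r5 m[φ3→cld] = [3584, 2205, 4608, 2592]
r5 m[φ3→ice] = [64, 72, 54, 81]
r5 m[φ4→cld] = [8, 9, 6, 9]
r5 m[φ4→slip] = [19845, 23040, 28672, 27648]
r5 m[wind→φ0] = [1, 1, 1, 1]
r5 m[cld→φ3] = [8, 9, 6, 9]
r5 m[cld→φ4] = [3584, 2205, 4608, 2592]
r5 m[slip→φ4] = [1, 1, 1, 1]
r5 m[ice→φ0] = [4096, 4536, 3456, 3888]
r5 m[ice→φ1] = [3584, 3240, 3456, 2916]
r5 m[ice→φ2] = [3584, 2520, 3456, 3888]
r5 m[ice→φ3] = [448, 315, 512, 288]
r5 m[fog→φ1] = [1, 1, 1, 1]
r5 m[snow→φ2] = [1, 1, 1, 1]
r6 m[φ0→wind] = [24192, 19440, 28672, 12288]
r6 m[φ0→ice] = [7, 5, 8, 6]
r6 m[φ1→ice] = [8, 7, 8, 8]
r6 m[φ1→fog] = [24192, 17280, 23328, 28672]
r6 m[φ2→ice] = [8, 9, 8, 6]
r6 m[φ2→snow] = [17280, 27648, 21504, 28672]
r6 m[φ3→cld] = [3584, 2205, 4608, 2592]
r6 m[φ3→ice] = [64, 72, 54, 81]
r6 m[φ4→cld] = [8, 9, 6, 9]
r6 m[φ4→slip] = [19845, 23040, 28672, 27648]
r6 m[wind→φ0] = [1, 1, 1, 1]
r6 m[cld→φ3] = [8, 9, 6, 9]
r6 m[cld→φ4] = [3584, 2205, 4608, 2592]
r6 m[slip→φ4] = [1, 1, 1, 1]
r6 m[ice→φ0] = [4096, 4536, 3456, 3888]
r6 m[ice→φ1] = [3584, 3240, 3456, 2916]
r6 m[ice→φ2] = [3584, 2520, 3456, 3888]
r6 m[ice→φ3] = [448, 315, 512, 288]
r6 m[fog→φ1] = [1, 1, 1, 1]
r6 m[snow→φ2] = [1, 1, 1, 1]
fixed point reached at round 6
traceback from wind: (wind=2, cld=0, slip=2, ice=0, fog=3, snow=3), score=28672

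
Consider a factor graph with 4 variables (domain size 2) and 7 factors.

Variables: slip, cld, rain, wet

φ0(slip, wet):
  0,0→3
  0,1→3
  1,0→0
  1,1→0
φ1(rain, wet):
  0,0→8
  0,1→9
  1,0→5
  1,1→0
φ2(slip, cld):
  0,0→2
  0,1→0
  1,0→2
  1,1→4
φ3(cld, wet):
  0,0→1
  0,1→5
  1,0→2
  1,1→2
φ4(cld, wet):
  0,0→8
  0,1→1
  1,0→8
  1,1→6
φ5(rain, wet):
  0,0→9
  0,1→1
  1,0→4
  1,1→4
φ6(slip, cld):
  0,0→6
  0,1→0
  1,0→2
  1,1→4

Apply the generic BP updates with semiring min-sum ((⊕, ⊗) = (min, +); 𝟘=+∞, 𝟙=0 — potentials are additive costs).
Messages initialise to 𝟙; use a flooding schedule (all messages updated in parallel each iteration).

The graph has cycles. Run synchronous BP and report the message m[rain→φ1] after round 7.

message @ round 7 = [22, 25]

init: all messages = 𝟙 over 2 values
r1 m[φ0→slip] = [3, 0]
r1 m[φ0→wet] = [0, 0]
r1 m[φ1→rain] = [8, 0]
r1 m[φ1→wet] = [5, 0]
r1 m[φ2→slip] = [0, 2]
r1 m[φ2→cld] = [2, 0]
r1 m[φ3→cld] = [1, 2]
r1 m[φ3→wet] = [1, 2]
r1 m[φ4→cld] = [1, 6]
r1 m[φ4→wet] = [8, 1]
r1 m[φ5→rain] = [1, 4]
r1 m[φ5→wet] = [4, 1]
r1 m[φ6→slip] = [0, 2]
r1 m[φ6→cld] = [2, 0]
r1 m[slip→φ0] = [0, 0]
r1 m[slip→φ2] = [0, 0]
r1 m[slip→φ6] = [0, 0]
r1 m[cld→φ2] = [0, 0]
r1 m[cld→φ3] = [0, 0]
r1 m[cld→φ4] = [0, 0]
r1 m[cld→φ6] = [0, 0]
r1 m[rain→φ1] = [0, 0]
r1 m[rain→φ5] = [0, 0]
r1 m[wet→φ0] = [0, 0]
r1 m[wet→φ1] = [0, 0]
r1 m[wet→φ3] = [0, 0]
r1 m[wet→φ4] = [0, 0]
r1 m[wet→φ5] = [0, 0]
r2 m[φ0→slip] = [3, 0]
r2 m[φ0→wet] = [0, 0]
r2 m[φ1→rain] = [8, 0]
r2 m[φ1→wet] = [5, 0]
r2 m[φ2→slip] = [0, 2]
r2 m[φ2→cld] = [2, 0]
r2 m[φ3→cld] = [1, 2]
r2 m[φ3→wet] = [1, 2]
r2 m[φ4→cld] = [1, 6]
r2 m[φ4→wet] = [8, 1]
r2 m[φ5→rain] = [1, 4]
r2 m[φ5→wet] = [4, 1]
r2 m[φ6→slip] = [0, 2]
r2 m[φ6→cld] = [2, 0]
r2 m[slip→φ0] = [0, 4]
r2 m[slip→φ2] = [3, 2]
r2 m[slip→φ6] = [3, 2]
r2 m[cld→φ2] = [4, 8]
r2 m[cld→φ3] = [5, 6]
r2 m[cld→φ4] = [5, 2]
r2 m[cld→φ6] = [4, 8]
r2 m[rain→φ1] = [1, 4]
r2 m[rain→φ5] = [8, 0]
r2 m[wet→φ0] = [18, 4]
r2 m[wet→φ1] = [13, 4]
r2 m[wet→φ3] = [17, 2]
r2 m[wet→φ4] = [10, 3]
r2 m[wet→φ5] = [14, 3]
r3 m[φ0→slip] = [7, 4]
r3 m[φ0→wet] = [3, 3]
r3 m[φ1→rain] = [13, 4]
r3 m[φ1→wet] = [9, 4]
r3 m[φ2→slip] = [6, 6]
r3 m[φ2→cld] = [4, 3]
r3 m[φ3→cld] = [7, 4]
r3 m[φ3→wet] = [6, 8]
r3 m[φ4→cld] = [4, 9]
r3 m[φ4→wet] = [10, 6]
r3 m[φ5→rain] = [4, 7]
r3 m[φ5→wet] = [4, 4]
r3 m[φ6→slip] = [8, 6]
r3 m[φ6→cld] = [4, 3]
r3 m[slip→φ0] = [0, 4]
r3 m[slip→φ2] = [3, 2]
r3 m[slip→φ6] = [3, 2]
r3 m[cld→φ2] = [4, 8]
r3 m[cld→φ3] = [5, 6]
r3 m[cld→φ4] = [5, 2]
r3 m[cld→φ6] = [4, 8]
r3 m[rain→φ1] = [1, 4]
r3 m[rain→φ5] = [8, 0]
r3 m[wet→φ0] = [18, 4]
r3 m[wet→φ1] = [13, 4]
r3 m[wet→φ3] = [17, 2]
r3 m[wet→φ4] = [10, 3]
r3 m[wet→φ5] = [14, 3]
r4 m[φ0→slip] = [7, 4]
r4 m[φ0→wet] = [3, 3]
r4 m[φ1→rain] = [13, 4]
r4 m[φ1→wet] = [9, 4]
r4 m[φ2→slip] = [6, 6]
r4 m[φ2→cld] = [4, 3]
r4 m[φ3→cld] = [7, 4]
r4 m[φ3→wet] = [6, 8]
r4 m[φ4→cld] = [4, 9]
r4 m[φ4→wet] = [10, 6]
r4 m[φ5→rain] = [4, 7]
r4 m[φ5→wet] = [4, 4]
r4 m[φ6→slip] = [8, 6]
r4 m[φ6→cld] = [4, 3]
r4 m[slip→φ0] = [14, 12]
r4 m[slip→φ2] = [15, 10]
r4 m[slip→φ6] = [13, 10]
r4 m[cld→φ2] = [15, 16]
r4 m[cld→φ3] = [12, 15]
r4 m[cld→φ4] = [15, 10]
r4 m[cld→φ6] = [15, 16]
r4 m[rain→φ1] = [4, 7]
r4 m[rain→φ5] = [13, 4]
r4 m[wet→φ0] = [29, 22]
r4 m[wet→φ1] = [23, 21]
r4 m[wet→φ3] = [26, 17]
r4 m[wet→φ4] = [22, 19]
r4 m[wet→φ5] = [28, 21]
r5 m[φ0→slip] = [25, 22]
r5 m[φ0→wet] = [12, 12]
r5 m[φ1→rain] = [30, 21]
r5 m[φ1→wet] = [12, 7]
r5 m[φ2→slip] = [16, 17]
r5 m[φ2→cld] = [12, 14]
r5 m[φ3→cld] = [22, 19]
r5 m[φ3→wet] = [13, 17]
r5 m[φ4→cld] = [20, 25]
r5 m[φ4→wet] = [18, 16]
r5 m[φ5→rain] = [22, 25]
r5 m[φ5→wet] = [8, 8]
r5 m[φ6→slip] = [16, 17]
r5 m[φ6→cld] = [12, 13]
r5 m[slip→φ0] = [14, 12]
r5 m[slip→φ2] = [15, 10]
r5 m[slip→φ6] = [13, 10]
r5 m[cld→φ2] = [15, 16]
r5 m[cld→φ3] = [12, 15]
r5 m[cld→φ4] = [15, 10]
r5 m[cld→φ6] = [15, 16]
r5 m[rain→φ1] = [4, 7]
r5 m[rain→φ5] = [13, 4]
r5 m[wet→φ0] = [29, 22]
r5 m[wet→φ1] = [23, 21]
r5 m[wet→φ3] = [26, 17]
r5 m[wet→φ4] = [22, 19]
r5 m[wet→φ5] = [28, 21]
r6 m[φ0→slip] = [25, 22]
r6 m[φ0→wet] = [12, 12]
r6 m[φ1→rain] = [30, 21]
r6 m[φ1→wet] = [12, 7]
r6 m[φ2→slip] = [16, 17]
r6 m[φ2→cld] = [12, 14]
r6 m[φ3→cld] = [22, 19]
r6 m[φ3→wet] = [13, 17]
r6 m[φ4→cld] = [20, 25]
r6 m[φ4→wet] = [18, 16]
r6 m[φ5→rain] = [22, 25]
r6 m[φ5→wet] = [8, 8]
r6 m[φ6→slip] = [16, 17]
r6 m[φ6→cld] = [12, 13]
r6 m[slip→φ0] = [32, 34]
r6 m[slip→φ2] = [41, 39]
r6 m[slip→φ6] = [41, 39]
r6 m[cld→φ2] = [54, 57]
r6 m[cld→φ3] = [44, 52]
r6 m[cld→φ4] = [46, 46]
r6 m[cld→φ6] = [54, 58]
r6 m[rain→φ1] = [22, 25]
r6 m[rain→φ5] = [30, 21]
r6 m[wet→φ0] = [51, 48]
r6 m[wet→φ1] = [51, 53]
r6 m[wet→φ3] = [50, 43]
r6 m[wet→φ4] = [45, 44]
r6 m[wet→φ5] = [55, 52]
r7 m[φ0→slip] = [51, 48]
r7 m[φ0→wet] = [34, 34]
r7 m[φ1→rain] = [59, 53]
r7 m[φ1→wet] = [30, 25]
r7 m[φ2→slip] = [56, 56]
r7 m[φ2→cld] = [41, 41]
r7 m[φ3→cld] = [48, 45]
r7 m[φ3→wet] = [45, 49]
r7 m[φ4→cld] = [45, 50]
r7 m[φ4→wet] = [54, 47]
r7 m[φ5→rain] = [53, 56]
r7 m[φ5→wet] = [25, 25]
r7 m[φ6→slip] = [58, 56]
r7 m[φ6→cld] = [41, 41]
r7 m[slip→φ0] = [32, 34]
r7 m[slip→φ2] = [41, 39]
r7 m[slip→φ6] = [41, 39]
r7 m[cld→φ2] = [54, 57]
r7 m[cld→φ3] = [44, 52]
r7 m[cld→φ4] = [46, 46]
r7 m[cld→φ6] = [54, 58]
r7 m[rain→φ1] = [22, 25]
r7 m[rain→φ5] = [30, 21]
r7 m[wet→φ0] = [51, 48]
r7 m[wet→φ1] = [51, 53]
r7 m[wet→φ3] = [50, 43]
r7 m[wet→φ4] = [45, 44]
r7 m[wet→φ5] = [55, 52]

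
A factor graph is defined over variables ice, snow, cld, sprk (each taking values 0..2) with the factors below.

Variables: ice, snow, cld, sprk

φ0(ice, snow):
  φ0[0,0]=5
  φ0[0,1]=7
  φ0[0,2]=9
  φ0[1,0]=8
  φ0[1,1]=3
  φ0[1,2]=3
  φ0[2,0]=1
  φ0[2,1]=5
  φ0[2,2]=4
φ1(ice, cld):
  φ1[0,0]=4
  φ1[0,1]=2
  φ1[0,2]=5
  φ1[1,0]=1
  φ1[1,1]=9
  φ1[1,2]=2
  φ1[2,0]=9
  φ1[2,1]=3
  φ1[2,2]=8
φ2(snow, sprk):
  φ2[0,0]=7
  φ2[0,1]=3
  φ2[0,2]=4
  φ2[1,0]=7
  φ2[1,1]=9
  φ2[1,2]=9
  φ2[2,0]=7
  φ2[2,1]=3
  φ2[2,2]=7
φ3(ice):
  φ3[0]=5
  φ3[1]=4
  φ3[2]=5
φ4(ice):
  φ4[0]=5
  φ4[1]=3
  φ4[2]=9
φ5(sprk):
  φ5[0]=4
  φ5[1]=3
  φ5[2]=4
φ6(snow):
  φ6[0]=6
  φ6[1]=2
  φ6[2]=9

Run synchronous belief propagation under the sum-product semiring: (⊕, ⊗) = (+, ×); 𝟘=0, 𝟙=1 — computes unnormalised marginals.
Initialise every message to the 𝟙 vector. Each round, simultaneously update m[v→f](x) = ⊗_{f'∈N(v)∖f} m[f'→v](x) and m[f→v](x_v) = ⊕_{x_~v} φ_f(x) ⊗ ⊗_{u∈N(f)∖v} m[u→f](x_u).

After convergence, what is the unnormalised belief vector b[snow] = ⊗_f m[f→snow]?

b[snow] = [1089786, 1247974, 3806595]

init: all messages = 𝟙 over 3 values
r1 m[φ0→ice] = [21, 14, 10]
r1 m[φ0→snow] = [14, 15, 16]
r1 m[φ1→ice] = [11, 12, 20]
r1 m[φ1→cld] = [14, 14, 15]
r1 m[φ2→snow] = [14, 25, 17]
r1 m[φ2→sprk] = [21, 15, 20]
r1 m[φ3→ice] = [5, 4, 5]
r1 m[φ4→ice] = [5, 3, 9]
r1 m[φ5→sprk] = [4, 3, 4]
r1 m[φ6→snow] = [6, 2, 9]
r1 m[ice→φ0] = [1, 1, 1]
r1 m[ice→φ1] = [1, 1, 1]
r1 m[ice→φ3] = [1, 1, 1]
r1 m[ice→φ4] = [1, 1, 1]
r1 m[snow→φ0] = [1, 1, 1]
r1 m[snow→φ2] = [1, 1, 1]
r1 m[snow→φ6] = [1, 1, 1]
r1 m[cld→φ1] = [1, 1, 1]
r1 m[sprk→φ2] = [1, 1, 1]
r1 m[sprk→φ5] = [1, 1, 1]
r2 m[φ0→ice] = [21, 14, 10]
r2 m[φ0→snow] = [14, 15, 16]
r2 m[φ1→ice] = [11, 12, 20]
r2 m[φ1→cld] = [14, 14, 15]
r2 m[φ2→snow] = [14, 25, 17]
r2 m[φ2→sprk] = [21, 15, 20]
r2 m[φ3→ice] = [5, 4, 5]
r2 m[φ4→ice] = [5, 3, 9]
r2 m[φ5→sprk] = [4, 3, 4]
r2 m[φ6→snow] = [6, 2, 9]
r2 m[ice→φ0] = [275, 144, 900]
r2 m[ice→φ1] = [525, 168, 450]
r2 m[ice→φ3] = [1155, 504, 1800]
r2 m[ice→φ4] = [1155, 672, 1000]
r2 m[snow→φ0] = [84, 50, 153]
r2 m[snow→φ2] = [84, 30, 144]
r2 m[snow→φ6] = [196, 375, 272]
r2 m[cld→φ1] = [1, 1, 1]
r2 m[sprk→φ2] = [4, 3, 4]
r2 m[sprk→φ5] = [21, 15, 20]
r3 m[φ0→ice] = [2147, 1281, 946]
r3 m[φ0→snow] = [3427, 6857, 6507]
r3 m[φ1→ice] = [11, 12, 20]
r3 m[φ1→cld] = [6318, 3912, 6561]
r3 m[φ2→snow] = [53, 91, 65]
r3 m[φ2→sprk] = [1806, 954, 1614]
r3 m[φ3→ice] = [5, 4, 5]
r3 m[φ4→ice] = [5, 3, 9]
r3 m[φ5→sprk] = [4, 3, 4]
r3 m[φ6→snow] = [6, 2, 9]
r3 m[ice→φ0] = [275, 144, 900]
r3 m[ice→φ1] = [525, 168, 450]
r3 m[ice→φ3] = [1155, 504, 1800]
r3 m[ice→φ4] = [1155, 672, 1000]
r3 m[snow→φ0] = [84, 50, 153]
r3 m[snow→φ2] = [84, 30, 144]
r3 m[snow→φ6] = [196, 375, 272]
r3 m[cld→φ1] = [1, 1, 1]
r3 m[sprk→φ2] = [4, 3, 4]
r3 m[sprk→φ5] = [21, 15, 20]
r4 m[φ0→ice] = [2147, 1281, 946]
r4 m[φ0→snow] = [3427, 6857, 6507]
r4 m[φ1→ice] = [11, 12, 20]
r4 m[φ1→cld] = [6318, 3912, 6561]
r4 m[φ2→snow] = [53, 91, 65]
r4 m[φ2→sprk] = [1806, 954, 1614]
r4 m[φ3→ice] = [5, 4, 5]
r4 m[φ4→ice] = [5, 3, 9]
r4 m[φ5→sprk] = [4, 3, 4]
r4 m[φ6→snow] = [6, 2, 9]
r4 m[ice→φ0] = [275, 144, 900]
r4 m[ice→φ1] = [53675, 15372, 42570]
r4 m[ice→φ3] = [118085, 46116, 170280]
r4 m[ice→φ4] = [118085, 61488, 94600]
r4 m[snow→φ0] = [318, 182, 585]
r4 m[snow→φ2] = [20562, 13714, 58563]
r4 m[snow→φ6] = [181631, 623987, 422955]
r4 m[cld→φ1] = [1, 1, 1]
r4 m[sprk→φ2] = [4, 3, 4]
r4 m[sprk→φ5] = [1806, 954, 1614]
r5 m[φ0→ice] = [8129, 4845, 3568]
r5 m[φ0→snow] = [3427, 6857, 6507]
r5 m[φ1→ice] = [11, 12, 20]
r5 m[φ1→cld] = [613202, 373408, 639679]
r5 m[φ2→snow] = [53, 91, 65]
r5 m[φ2→sprk] = [649873, 360801, 615615]
r5 m[φ3→ice] = [5, 4, 5]
r5 m[φ4→ice] = [5, 3, 9]
r5 m[φ5→sprk] = [4, 3, 4]
r5 m[φ6→snow] = [6, 2, 9]
r5 m[ice→φ0] = [275, 144, 900]
r5 m[ice→φ1] = [53675, 15372, 42570]
r5 m[ice→φ3] = [118085, 46116, 170280]
r5 m[ice→φ4] = [118085, 61488, 94600]
r5 m[snow→φ0] = [318, 182, 585]
r5 m[snow→φ2] = [20562, 13714, 58563]
r5 m[snow→φ6] = [181631, 623987, 422955]
r5 m[cld→φ1] = [1, 1, 1]
r5 m[sprk→φ2] = [4, 3, 4]
r5 m[sprk→φ5] = [1806, 954, 1614]
r6 m[φ0→ice] = [8129, 4845, 3568]
r6 m[φ0→snow] = [3427, 6857, 6507]
r6 m[φ1→ice] = [11, 12, 20]
r6 m[φ1→cld] = [613202, 373408, 639679]
r6 m[φ2→snow] = [53, 91, 65]
r6 m[φ2→sprk] = [649873, 360801, 615615]
r6 m[φ3→ice] = [5, 4, 5]
r6 m[φ4→ice] = [5, 3, 9]
r6 m[φ5→sprk] = [4, 3, 4]
r6 m[φ6→snow] = [6, 2, 9]
r6 m[ice→φ0] = [275, 144, 900]
r6 m[ice→φ1] = [203225, 58140, 160560]
r6 m[ice→φ3] = [447095, 174420, 642240]
r6 m[ice→φ4] = [447095, 232560, 356800]
r6 m[snow→φ0] = [318, 182, 585]
r6 m[snow→φ2] = [20562, 13714, 58563]
r6 m[snow→φ6] = [181631, 623987, 422955]
r6 m[cld→φ1] = [1, 1, 1]
r6 m[sprk→φ2] = [4, 3, 4]
r6 m[sprk→φ5] = [649873, 360801, 615615]
r7 m[φ0→ice] = [8129, 4845, 3568]
r7 m[φ0→snow] = [3427, 6857, 6507]
r7 m[φ1→ice] = [11, 12, 20]
r7 m[φ1→cld] = [2316080, 1411390, 2416885]
r7 m[φ2→snow] = [53, 91, 65]
r7 m[φ2→sprk] = [649873, 360801, 615615]
r7 m[φ3→ice] = [5, 4, 5]
r7 m[φ4→ice] = [5, 3, 9]
r7 m[φ5→sprk] = [4, 3, 4]
r7 m[φ6→snow] = [6, 2, 9]
r7 m[ice→φ0] = [275, 144, 900]
r7 m[ice→φ1] = [203225, 58140, 160560]
r7 m[ice→φ3] = [447095, 174420, 642240]
r7 m[ice→φ4] = [447095, 232560, 356800]
r7 m[snow→φ0] = [318, 182, 585]
r7 m[snow→φ2] = [20562, 13714, 58563]
r7 m[snow→φ6] = [181631, 623987, 422955]
r7 m[cld→φ1] = [1, 1, 1]
r7 m[sprk→φ2] = [4, 3, 4]
r7 m[sprk→φ5] = [649873, 360801, 615615]
r8 m[φ0→ice] = [8129, 4845, 3568]
r8 m[φ0→snow] = [3427, 6857, 6507]
r8 m[φ1→ice] = [11, 12, 20]
r8 m[φ1→cld] = [2316080, 1411390, 2416885]
r8 m[φ2→snow] = [53, 91, 65]
r8 m[φ2→sprk] = [649873, 360801, 615615]
r8 m[φ3→ice] = [5, 4, 5]
r8 m[φ4→ice] = [5, 3, 9]
r8 m[φ5→sprk] = [4, 3, 4]
r8 m[φ6→snow] = [6, 2, 9]
r8 m[ice→φ0] = [275, 144, 900]
r8 m[ice→φ1] = [203225, 58140, 160560]
r8 m[ice→φ3] = [447095, 174420, 642240]
r8 m[ice→φ4] = [447095, 232560, 356800]
r8 m[snow→φ0] = [318, 182, 585]
r8 m[snow→φ2] = [20562, 13714, 58563]
r8 m[snow→φ6] = [181631, 623987, 422955]
r8 m[cld→φ1] = [1, 1, 1]
r8 m[sprk→φ2] = [4, 3, 4]
r8 m[sprk→φ5] = [649873, 360801, 615615]
fixed point reached at round 8
b[snow] = ⊗ incoming = [1089786, 1247974, 3806595]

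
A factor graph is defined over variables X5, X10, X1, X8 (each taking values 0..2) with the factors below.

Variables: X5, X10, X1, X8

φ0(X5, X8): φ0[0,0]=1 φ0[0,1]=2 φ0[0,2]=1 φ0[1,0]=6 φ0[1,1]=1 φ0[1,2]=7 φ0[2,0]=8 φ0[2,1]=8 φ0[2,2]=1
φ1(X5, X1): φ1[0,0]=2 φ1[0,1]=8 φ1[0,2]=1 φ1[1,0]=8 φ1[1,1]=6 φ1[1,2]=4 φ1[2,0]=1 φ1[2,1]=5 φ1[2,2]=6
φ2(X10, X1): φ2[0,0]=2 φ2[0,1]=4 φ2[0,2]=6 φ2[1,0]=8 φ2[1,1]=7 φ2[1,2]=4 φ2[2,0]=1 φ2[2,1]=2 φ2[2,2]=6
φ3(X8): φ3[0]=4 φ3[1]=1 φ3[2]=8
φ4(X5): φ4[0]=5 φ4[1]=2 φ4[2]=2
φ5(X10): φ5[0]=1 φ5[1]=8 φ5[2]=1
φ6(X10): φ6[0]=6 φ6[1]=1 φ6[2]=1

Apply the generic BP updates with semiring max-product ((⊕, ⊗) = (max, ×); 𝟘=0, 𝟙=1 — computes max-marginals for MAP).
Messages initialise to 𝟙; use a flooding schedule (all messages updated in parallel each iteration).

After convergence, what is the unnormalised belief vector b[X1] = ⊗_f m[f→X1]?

b[X1] = [57344, 37632, 16128]

init: all messages = 𝟙 over 3 values
r1 m[φ0→X5] = [2, 7, 8]
r1 m[φ0→X8] = [8, 8, 7]
r1 m[φ1→X5] = [8, 8, 6]
r1 m[φ1→X1] = [8, 8, 6]
r1 m[φ2→X10] = [6, 8, 6]
r1 m[φ2→X1] = [8, 7, 6]
r1 m[φ3→X8] = [4, 1, 8]
r1 m[φ4→X5] = [5, 2, 2]
r1 m[φ5→X10] = [1, 8, 1]
r1 m[φ6→X10] = [6, 1, 1]
r1 m[X5→φ0] = [1, 1, 1]
r1 m[X5→φ1] = [1, 1, 1]
r1 m[X5→φ4] = [1, 1, 1]
r1 m[X10→φ2] = [1, 1, 1]
r1 m[X10→φ5] = [1, 1, 1]
r1 m[X10→φ6] = [1, 1, 1]
r1 m[X1→φ1] = [1, 1, 1]
r1 m[X1→φ2] = [1, 1, 1]
r1 m[X8→φ0] = [1, 1, 1]
r1 m[X8→φ3] = [1, 1, 1]
r2 m[φ0→X5] = [2, 7, 8]
r2 m[φ0→X8] = [8, 8, 7]
r2 m[φ1→X5] = [8, 8, 6]
r2 m[φ1→X1] = [8, 8, 6]
r2 m[φ2→X10] = [6, 8, 6]
r2 m[φ2→X1] = [8, 7, 6]
r2 m[φ3→X8] = [4, 1, 8]
r2 m[φ4→X5] = [5, 2, 2]
r2 m[φ5→X10] = [1, 8, 1]
r2 m[φ6→X10] = [6, 1, 1]
r2 m[X5→φ0] = [40, 16, 12]
r2 m[X5→φ1] = [10, 14, 16]
r2 m[X5→φ4] = [16, 56, 48]
r2 m[X10→φ2] = [6, 8, 1]
r2 m[X10→φ5] = [36, 8, 6]
r2 m[X10→φ6] = [6, 64, 6]
r2 m[X1→φ1] = [8, 7, 6]
r2 m[X1→φ2] = [8, 8, 6]
r2 m[X8→φ0] = [4, 1, 8]
r2 m[X8→φ3] = [8, 8, 7]
r3 m[φ0→X5] = [8, 56, 32]
r3 m[φ0→X8] = [96, 96, 112]
r3 m[φ1→X5] = [56, 64, 36]
r3 m[φ1→X1] = [112, 84, 96]
r3 m[φ2→X10] = [36, 64, 36]
r3 m[φ2→X1] = [64, 56, 36]
r3 m[φ3→X8] = [4, 1, 8]
r3 m[φ4→X5] = [5, 2, 2]
r3 m[φ5→X10] = [1, 8, 1]
r3 m[φ6→X10] = [6, 1, 1]
r3 m[X5→φ0] = [40, 16, 12]
r3 m[X5→φ1] = [10, 14, 16]
r3 m[X5→φ4] = [16, 56, 48]
r3 m[X10→φ2] = [6, 8, 1]
r3 m[X10→φ5] = [36, 8, 6]
r3 m[X10→φ6] = [6, 64, 6]
r3 m[X1→φ1] = [8, 7, 6]
r3 m[X1→φ2] = [8, 8, 6]
r3 m[X8→φ0] = [4, 1, 8]
r3 m[X8→φ3] = [8, 8, 7]
r4 m[φ0→X5] = [8, 56, 32]
r4 m[φ0→X8] = [96, 96, 112]
r4 m[φ1→X5] = [56, 64, 36]
r4 m[φ1→X1] = [112, 84, 96]
r4 m[φ2→X10] = [36, 64, 36]
r4 m[φ2→X1] = [64, 56, 36]
r4 m[φ3→X8] = [4, 1, 8]
r4 m[φ4→X5] = [5, 2, 2]
r4 m[φ5→X10] = [1, 8, 1]
r4 m[φ6→X10] = [6, 1, 1]
r4 m[X5→φ0] = [280, 128, 72]
r4 m[X5→φ1] = [40, 112, 64]
r4 m[X5→φ4] = [448, 3584, 1152]
r4 m[X10→φ2] = [6, 8, 1]
r4 m[X10→φ5] = [216, 64, 36]
r4 m[X10→φ6] = [36, 512, 36]
r4 m[X1→φ1] = [64, 56, 36]
r4 m[X1→φ2] = [112, 84, 96]
r4 m[X8→φ0] = [4, 1, 8]
r4 m[X8→φ3] = [96, 96, 112]
r5 m[φ0→X5] = [8, 56, 32]
r5 m[φ0→X8] = [768, 576, 896]
r5 m[φ1→X5] = [448, 512, 280]
r5 m[φ1→X1] = [896, 672, 448]
r5 m[φ2→X10] = [576, 896, 576]
r5 m[φ2→X1] = [64, 56, 36]
r5 m[φ3→X8] = [4, 1, 8]
r5 m[φ4→X5] = [5, 2, 2]
r5 m[φ5→X10] = [1, 8, 1]
r5 m[φ6→X10] = [6, 1, 1]
r5 m[X5→φ0] = [280, 128, 72]
r5 m[X5→φ1] = [40, 112, 64]
r5 m[X5→φ4] = [448, 3584, 1152]
r5 m[X10→φ2] = [6, 8, 1]
r5 m[X10→φ5] = [216, 64, 36]
r5 m[X10→φ6] = [36, 512, 36]
r5 m[X1→φ1] = [64, 56, 36]
r5 m[X1→φ2] = [112, 84, 96]
r5 m[X8→φ0] = [4, 1, 8]
r5 m[X8→φ3] = [96, 96, 112]
r6 m[φ0→X5] = [8, 56, 32]
r6 m[φ0→X8] = [768, 576, 896]
r6 m[φ1→X5] = [448, 512, 280]
r6 m[φ1→X1] = [896, 672, 448]
r6 m[φ2→X10] = [576, 896, 576]
r6 m[φ2→X1] = [64, 56, 36]
r6 m[φ3→X8] = [4, 1, 8]
r6 m[φ4→X5] = [5, 2, 2]
r6 m[φ5→X10] = [1, 8, 1]
r6 m[φ6→X10] = [6, 1, 1]
r6 m[X5→φ0] = [2240, 1024, 560]
r6 m[X5→φ1] = [40, 112, 64]
r6 m[X5→φ4] = [3584, 28672, 8960]
r6 m[X10→φ2] = [6, 8, 1]
r6 m[X10→φ5] = [3456, 896, 576]
r6 m[X10→φ6] = [576, 7168, 576]
r6 m[X1→φ1] = [64, 56, 36]
r6 m[X1→φ2] = [896, 672, 448]
r6 m[X8→φ0] = [4, 1, 8]
r6 m[X8→φ3] = [768, 576, 896]
r7 m[φ0→X5] = [8, 56, 32]
r7 m[φ0→X8] = [6144, 4480, 7168]
r7 m[φ1→X5] = [448, 512, 280]
r7 m[φ1→X1] = [896, 672, 448]
r7 m[φ2→X10] = [2688, 7168, 2688]
r7 m[φ2→X1] = [64, 56, 36]
r7 m[φ3→X8] = [4, 1, 8]
r7 m[φ4→X5] = [5, 2, 2]
r7 m[φ5→X10] = [1, 8, 1]
r7 m[φ6→X10] = [6, 1, 1]
r7 m[X5→φ0] = [2240, 1024, 560]
r7 m[X5→φ1] = [40, 112, 64]
r7 m[X5→φ4] = [3584, 28672, 8960]
r7 m[X10→φ2] = [6, 8, 1]
r7 m[X10→φ5] = [3456, 896, 576]
r7 m[X10→φ6] = [576, 7168, 576]
r7 m[X1→φ1] = [64, 56, 36]
r7 m[X1→φ2] = [896, 672, 448]
r7 m[X8→φ0] = [4, 1, 8]
r7 m[X8→φ3] = [768, 576, 896]
r8 m[φ0→X5] = [8, 56, 32]
r8 m[φ0→X8] = [6144, 4480, 7168]
r8 m[φ1→X5] = [448, 512, 280]
r8 m[φ1→X1] = [896, 672, 448]
r8 m[φ2→X10] = [2688, 7168, 2688]
r8 m[φ2→X1] = [64, 56, 36]
r8 m[φ3→X8] = [4, 1, 8]
r8 m[φ4→X5] = [5, 2, 2]
r8 m[φ5→X10] = [1, 8, 1]
r8 m[φ6→X10] = [6, 1, 1]
r8 m[X5→φ0] = [2240, 1024, 560]
r8 m[X5→φ1] = [40, 112, 64]
r8 m[X5→φ4] = [3584, 28672, 8960]
r8 m[X10→φ2] = [6, 8, 1]
r8 m[X10→φ5] = [16128, 7168, 2688]
r8 m[X10→φ6] = [2688, 57344, 2688]
r8 m[X1→φ1] = [64, 56, 36]
r8 m[X1→φ2] = [896, 672, 448]
r8 m[X8→φ0] = [4, 1, 8]
r8 m[X8→φ3] = [6144, 4480, 7168]
r9 m[φ0→X5] = [8, 56, 32]
r9 m[φ0→X8] = [6144, 4480, 7168]
r9 m[φ1→X5] = [448, 512, 280]
r9 m[φ1→X1] = [896, 672, 448]
r9 m[φ2→X10] = [2688, 7168, 2688]
r9 m[φ2→X1] = [64, 56, 36]
r9 m[φ3→X8] = [4, 1, 8]
r9 m[φ4→X5] = [5, 2, 2]
r9 m[φ5→X10] = [1, 8, 1]
r9 m[φ6→X10] = [6, 1, 1]
r9 m[X5→φ0] = [2240, 1024, 560]
r9 m[X5→φ1] = [40, 112, 64]
r9 m[X5→φ4] = [3584, 28672, 8960]
r9 m[X10→φ2] = [6, 8, 1]
r9 m[X10→φ5] = [16128, 7168, 2688]
r9 m[X10→φ6] = [2688, 57344, 2688]
r9 m[X1→φ1] = [64, 56, 36]
r9 m[X1→φ2] = [896, 672, 448]
r9 m[X8→φ0] = [4, 1, 8]
r9 m[X8→φ3] = [6144, 4480, 7168]
fixed point reached at round 9
b[X1] = ⊗ incoming = [57344, 37632, 16128]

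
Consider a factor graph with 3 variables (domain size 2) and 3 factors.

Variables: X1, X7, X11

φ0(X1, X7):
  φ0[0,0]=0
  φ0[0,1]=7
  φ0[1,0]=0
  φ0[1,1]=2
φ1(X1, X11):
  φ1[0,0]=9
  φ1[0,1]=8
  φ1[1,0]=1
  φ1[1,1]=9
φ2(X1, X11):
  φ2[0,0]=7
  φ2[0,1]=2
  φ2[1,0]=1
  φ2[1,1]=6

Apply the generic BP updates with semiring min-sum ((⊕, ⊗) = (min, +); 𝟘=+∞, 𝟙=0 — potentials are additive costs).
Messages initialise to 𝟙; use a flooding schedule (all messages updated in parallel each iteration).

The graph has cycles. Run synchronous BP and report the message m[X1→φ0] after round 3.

init: all messages = 𝟙 over 2 values
r1 m[φ0→X1] = [0, 0]
r1 m[φ0→X7] = [0, 2]
r1 m[φ1→X1] = [8, 1]
r1 m[φ1→X11] = [1, 8]
r1 m[φ2→X1] = [2, 1]
r1 m[φ2→X11] = [1, 2]
r1 m[X1→φ0] = [0, 0]
r1 m[X1→φ1] = [0, 0]
r1 m[X1→φ2] = [0, 0]
r1 m[X7→φ0] = [0, 0]
r1 m[X11→φ1] = [0, 0]
r1 m[X11→φ2] = [0, 0]
r2 m[φ0→X1] = [0, 0]
r2 m[φ0→X7] = [0, 2]
r2 m[φ1→X1] = [8, 1]
r2 m[φ1→X11] = [1, 8]
r2 m[φ2→X1] = [2, 1]
r2 m[φ2→X11] = [1, 2]
r2 m[X1→φ0] = [10, 2]
r2 m[X1→φ1] = [2, 1]
r2 m[X1→φ2] = [8, 1]
r2 m[X7→φ0] = [0, 0]
r2 m[X11→φ1] = [1, 2]
r2 m[X11→φ2] = [1, 8]
r3 m[φ0→X1] = [0, 0]
r3 m[φ0→X7] = [2, 4]
r3 m[φ1→X1] = [10, 2]
r3 m[φ1→X11] = [2, 10]
r3 m[φ2→X1] = [8, 2]
r3 m[φ2→X11] = [2, 7]
r3 m[X1→φ0] = [10, 2]
r3 m[X1→φ1] = [2, 1]
r3 m[X1→φ2] = [8, 1]
r3 m[X7→φ0] = [0, 0]
r3 m[X11→φ1] = [1, 2]
r3 m[X11→φ2] = [1, 8]

message @ round 3 = [10, 2]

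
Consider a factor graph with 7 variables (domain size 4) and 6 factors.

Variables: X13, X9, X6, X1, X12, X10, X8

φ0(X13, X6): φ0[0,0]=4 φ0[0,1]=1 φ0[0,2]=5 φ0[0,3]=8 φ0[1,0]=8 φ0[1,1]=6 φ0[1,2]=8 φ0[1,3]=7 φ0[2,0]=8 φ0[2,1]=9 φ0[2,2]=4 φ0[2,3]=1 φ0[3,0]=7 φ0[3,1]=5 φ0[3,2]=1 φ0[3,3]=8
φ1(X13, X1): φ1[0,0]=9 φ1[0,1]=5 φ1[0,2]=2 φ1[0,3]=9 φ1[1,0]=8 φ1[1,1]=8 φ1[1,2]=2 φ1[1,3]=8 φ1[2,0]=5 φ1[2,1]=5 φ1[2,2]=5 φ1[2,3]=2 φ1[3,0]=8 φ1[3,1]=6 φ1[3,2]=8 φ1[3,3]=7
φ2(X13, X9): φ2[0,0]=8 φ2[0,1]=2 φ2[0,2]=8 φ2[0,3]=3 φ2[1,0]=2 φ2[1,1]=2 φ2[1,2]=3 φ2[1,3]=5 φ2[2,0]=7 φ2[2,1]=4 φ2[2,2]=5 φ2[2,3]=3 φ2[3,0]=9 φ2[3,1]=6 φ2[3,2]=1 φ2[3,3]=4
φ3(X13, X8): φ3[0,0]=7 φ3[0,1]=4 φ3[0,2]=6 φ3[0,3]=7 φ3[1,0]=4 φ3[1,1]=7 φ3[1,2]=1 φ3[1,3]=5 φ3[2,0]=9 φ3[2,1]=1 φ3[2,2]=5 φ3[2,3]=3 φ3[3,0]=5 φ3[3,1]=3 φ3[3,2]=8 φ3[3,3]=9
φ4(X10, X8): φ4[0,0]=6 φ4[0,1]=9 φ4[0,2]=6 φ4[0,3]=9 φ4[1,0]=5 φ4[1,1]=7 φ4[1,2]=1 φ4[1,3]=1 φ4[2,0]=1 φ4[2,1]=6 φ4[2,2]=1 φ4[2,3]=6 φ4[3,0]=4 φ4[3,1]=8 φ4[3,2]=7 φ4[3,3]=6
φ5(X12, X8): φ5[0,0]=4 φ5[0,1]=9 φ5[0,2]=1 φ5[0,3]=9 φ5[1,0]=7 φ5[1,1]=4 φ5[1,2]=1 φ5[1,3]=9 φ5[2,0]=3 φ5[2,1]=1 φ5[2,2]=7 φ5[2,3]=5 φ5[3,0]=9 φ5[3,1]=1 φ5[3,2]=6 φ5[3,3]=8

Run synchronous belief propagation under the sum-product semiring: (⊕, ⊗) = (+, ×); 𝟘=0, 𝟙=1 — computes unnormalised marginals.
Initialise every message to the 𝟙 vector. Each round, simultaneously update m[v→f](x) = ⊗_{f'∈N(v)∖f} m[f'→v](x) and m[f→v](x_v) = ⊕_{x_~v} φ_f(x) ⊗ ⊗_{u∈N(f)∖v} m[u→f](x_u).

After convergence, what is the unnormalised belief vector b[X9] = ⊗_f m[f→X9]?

init: all messages = 𝟙 over 4 values
r1 m[φ0→X13] = [18, 29, 22, 21]
r1 m[φ0→X6] = [27, 21, 18, 24]
r1 m[φ1→X13] = [25, 26, 17, 29]
r1 m[φ1→X1] = [30, 24, 17, 26]
r1 m[φ2→X13] = [21, 12, 19, 20]
r1 m[φ2→X9] = [26, 14, 17, 15]
r1 m[φ3→X13] = [24, 17, 18, 25]
r1 m[φ3→X8] = [25, 15, 20, 24]
r1 m[φ4→X10] = [30, 14, 14, 25]
r1 m[φ4→X8] = [16, 30, 15, 22]
r1 m[φ5→X12] = [23, 21, 16, 24]
r1 m[φ5→X8] = [23, 15, 15, 31]
r1 m[X13→φ0] = [1, 1, 1, 1]
r1 m[X13→φ1] = [1, 1, 1, 1]
r1 m[X13→φ2] = [1, 1, 1, 1]
r1 m[X13→φ3] = [1, 1, 1, 1]
r1 m[X9→φ2] = [1, 1, 1, 1]
r1 m[X6→φ0] = [1, 1, 1, 1]
r1 m[X1→φ1] = [1, 1, 1, 1]
r1 m[X12→φ5] = [1, 1, 1, 1]
r1 m[X10→φ4] = [1, 1, 1, 1]
r1 m[X8→φ3] = [1, 1, 1, 1]
r1 m[X8→φ4] = [1, 1, 1, 1]
r1 m[X8→φ5] = [1, 1, 1, 1]
r2 m[φ0→X13] = [18, 29, 22, 21]
r2 m[φ0→X6] = [27, 21, 18, 24]
r2 m[φ1→X13] = [25, 26, 17, 29]
r2 m[φ1→X1] = [30, 24, 17, 26]
r2 m[φ2→X13] = [21, 12, 19, 20]
r2 m[φ2→X9] = [26, 14, 17, 15]
r2 m[φ3→X13] = [24, 17, 18, 25]
r2 m[φ3→X8] = [25, 15, 20, 24]
r2 m[φ4→X10] = [30, 14, 14, 25]
r2 m[φ4→X8] = [16, 30, 15, 22]
r2 m[φ5→X12] = [23, 21, 16, 24]
r2 m[φ5→X8] = [23, 15, 15, 31]
r2 m[X13→φ0] = [12600, 5304, 5814, 14500]
r2 m[X13→φ1] = [9072, 5916, 7524, 10500]
r2 m[X13→φ2] = [10800, 12818, 6732, 15225]
r2 m[X13→φ3] = [9450, 9048, 7106, 12180]
r2 m[X9→φ2] = [1, 1, 1, 1]
r2 m[X6→φ0] = [1, 1, 1, 1]
r2 m[X1→φ1] = [1, 1, 1, 1]
r2 m[X12→φ5] = [1, 1, 1, 1]
r2 m[X10→φ4] = [1, 1, 1, 1]
r2 m[X8→φ3] = [368, 450, 225, 682]
r2 m[X8→φ4] = [575, 225, 300, 744]
r2 m[X8→φ5] = [400, 450, 300, 528]
r3 m[φ0→X13] = [18, 29, 22, 21]
r3 m[φ0→X6] = [240844, 169250, 143188, 259742]
r3 m[φ1→X13] = [25, 26, 17, 29]
r3 m[φ1→X1] = [250596, 193308, 151596, 217524]
r3 m[φ2→X13] = [21, 12, 19, 20]
r3 m[φ2→X9] = [296185, 165514, 173739, 177586]
r3 m[φ3→X13] = [10500, 8257, 6933, 11128]
r3 m[φ3→X8] = [227196, 144782, 198718, 242328]
r3 m[φ4→X10] = [13971, 5494, 6689, 10664]
r3 m[φ4→X8] = [16, 30, 15, 22]
r3 m[φ5→X12] = [10702, 9652, 6390, 10074]
r3 m[φ5→X8] = [23, 15, 15, 31]
r3 m[X13→φ0] = [12600, 5304, 5814, 14500]
r3 m[X13→φ1] = [9072, 5916, 7524, 10500]
r3 m[X13→φ2] = [10800, 12818, 6732, 15225]
r3 m[X13→φ3] = [9450, 9048, 7106, 12180]
r3 m[X9→φ2] = [1, 1, 1, 1]
r3 m[X6→φ0] = [1, 1, 1, 1]
r3 m[X1→φ1] = [1, 1, 1, 1]
r3 m[X12→φ5] = [1, 1, 1, 1]
r3 m[X10→φ4] = [1, 1, 1, 1]
r3 m[X8→φ3] = [368, 450, 225, 682]
r3 m[X8→φ4] = [575, 225, 300, 744]
r3 m[X8→φ5] = [400, 450, 300, 528]
r4 m[φ0→X13] = [18, 29, 22, 21]
r4 m[φ0→X6] = [240844, 169250, 143188, 259742]
r4 m[φ1→X13] = [25, 26, 17, 29]
r4 m[φ1→X1] = [250596, 193308, 151596, 217524]
r4 m[φ2→X13] = [21, 12, 19, 20]
r4 m[φ2→X9] = [296185, 165514, 173739, 177586]
r4 m[φ3→X13] = [10500, 8257, 6933, 11128]
r4 m[φ3→X8] = [227196, 144782, 198718, 242328]
r4 m[φ4→X10] = [13971, 5494, 6689, 10664]
r4 m[φ4→X8] = [16, 30, 15, 22]
r4 m[φ5→X12] = [10702, 9652, 6390, 10074]
r4 m[φ5→X8] = [23, 15, 15, 31]
r4 m[X13→φ0] = [5512500, 2576184, 2239359, 6454240]
r4 m[X13→φ1] = [3969000, 2873436, 2897994, 4673760]
r4 m[X13→φ2] = [4725000, 6225778, 2592942, 6776952]
r4 m[X13→φ3] = [9450, 9048, 7106, 12180]
r4 m[X9→φ2] = [1, 1, 1, 1]
r4 m[X6→φ0] = [1, 1, 1, 1]
r4 m[X1→φ1] = [1, 1, 1, 1]
r4 m[X12→φ5] = [1, 1, 1, 1]
r4 m[X10→φ4] = [1, 1, 1, 1]
r4 m[X8→φ3] = [368, 450, 225, 682]
r4 m[X8→φ4] = [5225508, 2171730, 2980770, 7512168]
r4 m[X8→φ5] = [3635136, 4343460, 2980770, 5331216]
r5 m[φ0→X13] = [18, 29, 22, 21]
r5 m[φ0→X6] = [105754024, 73395035, 63583648, 116006567]
r5 m[φ1→X13] = [25, 26, 17, 29]
r5 m[φ1→X1] = [110588538, 85365018, 65564922, 97220796]
r5 m[φ2→X13] = [21, 12, 19, 20]
r5 m[φ2→X9] = [129394718, 72935036, 76218996, 80190524]
r5 m[φ3→X13] = [10500, 8257, 6933, 11128]
r5 m[φ3→X8] = [227196, 144782, 198718, 242328]
r5 m[φ4→X10] = [136392750, 51822588, 66309666, 104214270]
r5 m[φ4→X8] = [16, 30, 15, 22]
r5 m[φ5→X12] = [104593398, 93781506, 62770338, 97594032]
r5 m[φ5→X8] = [23, 15, 15, 31]
r5 m[X13→φ0] = [5512500, 2576184, 2239359, 6454240]
r5 m[X13→φ1] = [3969000, 2873436, 2897994, 4673760]
r5 m[X13→φ2] = [4725000, 6225778, 2592942, 6776952]
r5 m[X13→φ3] = [9450, 9048, 7106, 12180]
r5 m[X9→φ2] = [1, 1, 1, 1]
r5 m[X6→φ0] = [1, 1, 1, 1]
r5 m[X1→φ1] = [1, 1, 1, 1]
r5 m[X12→φ5] = [1, 1, 1, 1]
r5 m[X10→φ4] = [1, 1, 1, 1]
r5 m[X8→φ3] = [368, 450, 225, 682]
r5 m[X8→φ4] = [5225508, 2171730, 2980770, 7512168]
r5 m[X8→φ5] = [3635136, 4343460, 2980770, 5331216]
r6 m[φ0→X13] = [18, 29, 22, 21]
r6 m[φ0→X6] = [105754024, 73395035, 63583648, 116006567]
r6 m[φ1→X13] = [25, 26, 17, 29]
r6 m[φ1→X1] = [110588538, 85365018, 65564922, 97220796]
r6 m[φ2→X13] = [21, 12, 19, 20]
r6 m[φ2→X9] = [129394718, 72935036, 76218996, 80190524]
r6 m[φ3→X13] = [10500, 8257, 6933, 11128]
r6 m[φ3→X8] = [227196, 144782, 198718, 242328]
r6 m[φ4→X10] = [136392750, 51822588, 66309666, 104214270]
r6 m[φ4→X8] = [16, 30, 15, 22]
r6 m[φ5→X12] = [104593398, 93781506, 62770338, 97594032]
r6 m[φ5→X8] = [23, 15, 15, 31]
r6 m[X13→φ0] = [5512500, 2576184, 2239359, 6454240]
r6 m[X13→φ1] = [3969000, 2873436, 2897994, 4673760]
r6 m[X13→φ2] = [4725000, 6225778, 2592942, 6776952]
r6 m[X13→φ3] = [9450, 9048, 7106, 12180]
r6 m[X9→φ2] = [1, 1, 1, 1]
r6 m[X6→φ0] = [1, 1, 1, 1]
r6 m[X1→φ1] = [1, 1, 1, 1]
r6 m[X12→φ5] = [1, 1, 1, 1]
r6 m[X10→φ4] = [1, 1, 1, 1]
r6 m[X8→φ3] = [368, 450, 225, 682]
r6 m[X8→φ4] = [5225508, 2171730, 2980770, 7512168]
r6 m[X8→φ5] = [3635136, 4343460, 2980770, 5331216]
fixed point reached at round 6
b[X9] = ⊗ incoming = [129394718, 72935036, 76218996, 80190524]

b[X9] = [129394718, 72935036, 76218996, 80190524]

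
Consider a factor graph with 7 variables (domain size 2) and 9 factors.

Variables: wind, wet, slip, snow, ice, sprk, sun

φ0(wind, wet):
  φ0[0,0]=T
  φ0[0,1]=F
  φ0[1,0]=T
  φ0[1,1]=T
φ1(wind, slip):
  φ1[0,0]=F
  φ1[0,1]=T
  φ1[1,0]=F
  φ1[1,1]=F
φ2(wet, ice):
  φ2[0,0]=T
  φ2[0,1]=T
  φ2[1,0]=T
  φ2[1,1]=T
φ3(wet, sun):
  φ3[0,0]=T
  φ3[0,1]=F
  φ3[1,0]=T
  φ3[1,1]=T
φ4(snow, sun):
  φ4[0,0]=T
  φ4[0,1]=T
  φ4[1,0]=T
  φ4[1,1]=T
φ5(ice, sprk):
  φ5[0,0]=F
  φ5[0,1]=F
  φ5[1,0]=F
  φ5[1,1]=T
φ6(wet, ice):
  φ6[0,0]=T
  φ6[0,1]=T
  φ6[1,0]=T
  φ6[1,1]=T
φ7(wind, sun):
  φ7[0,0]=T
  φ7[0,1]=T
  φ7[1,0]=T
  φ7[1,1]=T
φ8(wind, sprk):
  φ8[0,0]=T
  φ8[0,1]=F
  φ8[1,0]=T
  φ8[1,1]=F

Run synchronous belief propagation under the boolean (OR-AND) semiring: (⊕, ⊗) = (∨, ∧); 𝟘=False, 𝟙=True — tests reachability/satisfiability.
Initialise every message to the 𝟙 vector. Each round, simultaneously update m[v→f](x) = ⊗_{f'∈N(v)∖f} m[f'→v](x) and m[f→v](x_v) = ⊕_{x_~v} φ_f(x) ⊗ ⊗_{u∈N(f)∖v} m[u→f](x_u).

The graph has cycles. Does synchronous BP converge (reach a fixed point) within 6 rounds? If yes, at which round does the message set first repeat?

init: all messages = 𝟙 over 2 values
r1 m[φ0→wind] = [T, T]
r1 m[φ0→wet] = [T, T]
r1 m[φ1→wind] = [T, F]
r1 m[φ1→slip] = [F, T]
r1 m[φ2→wet] = [T, T]
r1 m[φ2→ice] = [T, T]
r1 m[φ3→wet] = [T, T]
r1 m[φ3→sun] = [T, T]
r1 m[φ4→snow] = [T, T]
r1 m[φ4→sun] = [T, T]
r1 m[φ5→ice] = [F, T]
r1 m[φ5→sprk] = [F, T]
r1 m[φ6→wet] = [T, T]
r1 m[φ6→ice] = [T, T]
r1 m[φ7→wind] = [T, T]
r1 m[φ7→sun] = [T, T]
r1 m[φ8→wind] = [T, T]
r1 m[φ8→sprk] = [T, F]
r1 m[wind→φ0] = [T, T]
r1 m[wind→φ1] = [T, T]
r1 m[wind→φ7] = [T, T]
r1 m[wind→φ8] = [T, T]
r1 m[wet→φ0] = [T, T]
r1 m[wet→φ2] = [T, T]
r1 m[wet→φ3] = [T, T]
r1 m[wet→φ6] = [T, T]
r1 m[slip→φ1] = [T, T]
r1 m[snow→φ4] = [T, T]
r1 m[ice→φ2] = [T, T]
r1 m[ice→φ5] = [T, T]
r1 m[ice→φ6] = [T, T]
r1 m[sprk→φ5] = [T, T]
r1 m[sprk→φ8] = [T, T]
r1 m[sun→φ3] = [T, T]
r1 m[sun→φ4] = [T, T]
r1 m[sun→φ7] = [T, T]
r2 m[φ0→wind] = [T, T]
r2 m[φ0→wet] = [T, T]
r2 m[φ1→wind] = [T, F]
r2 m[φ1→slip] = [F, T]
r2 m[φ2→wet] = [T, T]
r2 m[φ2→ice] = [T, T]
r2 m[φ3→wet] = [T, T]
r2 m[φ3→sun] = [T, T]
r2 m[φ4→snow] = [T, T]
r2 m[φ4→sun] = [T, T]
r2 m[φ5→ice] = [F, T]
r2 m[φ5→sprk] = [F, T]
r2 m[φ6→wet] = [T, T]
r2 m[φ6→ice] = [T, T]
r2 m[φ7→wind] = [T, T]
r2 m[φ7→sun] = [T, T]
r2 m[φ8→wind] = [T, T]
r2 m[φ8→sprk] = [T, F]
r2 m[wind→φ0] = [T, F]
r2 m[wind→φ1] = [T, T]
r2 m[wind→φ7] = [T, F]
r2 m[wind→φ8] = [T, F]
r2 m[wet→φ0] = [T, T]
r2 m[wet→φ2] = [T, T]
r2 m[wet→φ3] = [T, T]
r2 m[wet→φ6] = [T, T]
r2 m[slip→φ1] = [T, T]
r2 m[snow→φ4] = [T, T]
r2 m[ice→φ2] = [F, T]
r2 m[ice→φ5] = [T, T]
r2 m[ice→φ6] = [F, T]
r2 m[sprk→φ5] = [T, F]
r2 m[sprk→φ8] = [F, T]
r2 m[sun→φ3] = [T, T]
r2 m[sun→φ4] = [T, T]
r2 m[sun→φ7] = [T, T]
r3 m[φ0→wind] = [T, T]
r3 m[φ0→wet] = [T, F]
r3 m[φ1→wind] = [T, F]
r3 m[φ1→slip] = [F, T]
r3 m[φ2→wet] = [T, T]
r3 m[φ2→ice] = [T, T]
r3 m[φ3→wet] = [T, T]
r3 m[φ3→sun] = [T, T]
r3 m[φ4→snow] = [T, T]
r3 m[φ4→sun] = [T, T]
r3 m[φ5→ice] = [F, F]
r3 m[φ5→sprk] = [F, T]
r3 m[φ6→wet] = [T, T]
r3 m[φ6→ice] = [T, T]
r3 m[φ7→wind] = [T, T]
r3 m[φ7→sun] = [T, T]
r3 m[φ8→wind] = [F, F]
r3 m[φ8→sprk] = [T, F]
r3 m[wind→φ0] = [T, F]
r3 m[wind→φ1] = [T, T]
r3 m[wind→φ7] = [T, F]
r3 m[wind→φ8] = [T, F]
r3 m[wet→φ0] = [T, T]
r3 m[wet→φ2] = [T, T]
r3 m[wet→φ3] = [T, T]
r3 m[wet→φ6] = [T, T]
r3 m[slip→φ1] = [T, T]
r3 m[snow→φ4] = [T, T]
r3 m[ice→φ2] = [F, T]
r3 m[ice→φ5] = [T, T]
r3 m[ice→φ6] = [F, T]
r3 m[sprk→φ5] = [T, F]
r3 m[sprk→φ8] = [F, T]
r3 m[sun→φ3] = [T, T]
r3 m[sun→φ4] = [T, T]
r3 m[sun→φ7] = [T, T]
r4 m[φ0→wind] = [T, T]
r4 m[φ0→wet] = [T, F]
r4 m[φ1→wind] = [T, F]
r4 m[φ1→slip] = [F, T]
r4 m[φ2→wet] = [T, T]
r4 m[φ2→ice] = [T, T]
r4 m[φ3→wet] = [T, T]
r4 m[φ3→sun] = [T, T]
r4 m[φ4→snow] = [T, T]
r4 m[φ4→sun] = [T, T]
r4 m[φ5→ice] = [F, F]
r4 m[φ5→sprk] = [F, T]
r4 m[φ6→wet] = [T, T]
r4 m[φ6→ice] = [T, T]
r4 m[φ7→wind] = [T, T]
r4 m[φ7→sun] = [T, T]
r4 m[φ8→wind] = [F, F]
r4 m[φ8→sprk] = [T, F]
r4 m[wind→φ0] = [F, F]
r4 m[wind→φ1] = [F, F]
r4 m[wind→φ7] = [F, F]
r4 m[wind→φ8] = [T, F]
r4 m[wet→φ0] = [T, T]
r4 m[wet→φ2] = [T, F]
r4 m[wet→φ3] = [T, F]
r4 m[wet→φ6] = [T, F]
r4 m[slip→φ1] = [T, T]
r4 m[snow→φ4] = [T, T]
r4 m[ice→φ2] = [F, F]
r4 m[ice→φ5] = [T, T]
r4 m[ice→φ6] = [F, F]
r4 m[sprk→φ5] = [T, F]
r4 m[sprk→φ8] = [F, T]
r4 m[sun→φ3] = [T, T]
r4 m[sun→φ4] = [T, T]
r4 m[sun→φ7] = [T, T]
r5 m[φ0→wind] = [T, T]
r5 m[φ0→wet] = [F, F]
r5 m[φ1→wind] = [T, F]
r5 m[φ1→slip] = [F, F]
r5 m[φ2→wet] = [F, F]
r5 m[φ2→ice] = [T, T]
r5 m[φ3→wet] = [T, T]
r5 m[φ3→sun] = [T, F]
r5 m[φ4→snow] = [T, T]
r5 m[φ4→sun] = [T, T]
r5 m[φ5→ice] = [F, F]
r5 m[φ5→sprk] = [F, T]
r5 m[φ6→wet] = [F, F]
r5 m[φ6→ice] = [T, T]
r5 m[φ7→wind] = [T, T]
r5 m[φ7→sun] = [F, F]
r5 m[φ8→wind] = [F, F]
r5 m[φ8→sprk] = [T, F]
r5 m[wind→φ0] = [F, F]
r5 m[wind→φ1] = [F, F]
r5 m[wind→φ7] = [F, F]
r5 m[wind→φ8] = [T, F]
r5 m[wet→φ0] = [T, T]
r5 m[wet→φ2] = [T, F]
r5 m[wet→φ3] = [T, F]
r5 m[wet→φ6] = [T, F]
r5 m[slip→φ1] = [T, T]
r5 m[snow→φ4] = [T, T]
r5 m[ice→φ2] = [F, F]
r5 m[ice→φ5] = [T, T]
r5 m[ice→φ6] = [F, F]
r5 m[sprk→φ5] = [T, F]
r5 m[sprk→φ8] = [F, T]
r5 m[sun→φ3] = [T, T]
r5 m[sun→φ4] = [T, T]
r5 m[sun→φ7] = [T, T]
r6 m[φ0→wind] = [T, T]
r6 m[φ0→wet] = [F, F]
r6 m[φ1→wind] = [T, F]
r6 m[φ1→slip] = [F, F]
r6 m[φ2→wet] = [F, F]
r6 m[φ2→ice] = [T, T]
r6 m[φ3→wet] = [T, T]
r6 m[φ3→sun] = [T, F]
r6 m[φ4→snow] = [T, T]
r6 m[φ4→sun] = [T, T]
r6 m[φ5→ice] = [F, F]
r6 m[φ5→sprk] = [F, T]
r6 m[φ6→wet] = [F, F]
r6 m[φ6→ice] = [T, T]
r6 m[φ7→wind] = [T, T]
r6 m[φ7→sun] = [F, F]
r6 m[φ8→wind] = [F, F]
r6 m[φ8→sprk] = [T, F]
r6 m[wind→φ0] = [F, F]
r6 m[wind→φ1] = [F, F]
r6 m[wind→φ7] = [F, F]
r6 m[wind→φ8] = [T, F]
r6 m[wet→φ0] = [F, F]
r6 m[wet→φ2] = [F, F]
r6 m[wet→φ3] = [F, F]
r6 m[wet→φ6] = [F, F]
r6 m[slip→φ1] = [T, T]
r6 m[snow→φ4] = [T, T]
r6 m[ice→φ2] = [F, F]
r6 m[ice→φ5] = [T, T]
r6 m[ice→φ6] = [F, F]
r6 m[sprk→φ5] = [T, F]
r6 m[sprk→φ8] = [F, T]
r6 m[sun→φ3] = [F, F]
r6 m[sun→φ4] = [F, F]
r6 m[sun→φ7] = [T, F]
no fixed point within 6 rounds

NOT CONVERGED within 6 rounds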